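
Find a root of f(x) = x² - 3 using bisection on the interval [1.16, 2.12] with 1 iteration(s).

f(x) = x² - 3
Initial interval: [1.16, 2.12]

Iteration 1:
  c_1 = (1.160000 + 2.120000)/2 = 1.640000
  f(c_1) = f(1.640000) = -0.310400
  f(a) × f(c) ≥ 0, new interval: [1.640000, 2.120000]

After 1 iteration(s), the approximation is c_1 = 1.640000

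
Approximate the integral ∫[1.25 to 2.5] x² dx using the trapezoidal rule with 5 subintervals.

f(x) = x²
a = 1.25, b = 2.5, n = 5
h = (b - a)/n = 0.250000

Trapezoidal rule: (h/2)[f(x₀) + 2f(x₁) + 2f(x₂) + ... + f(xₙ)]

x_0 = 1.2500, f(x_0) = 1.562500, coefficient = 1
x_1 = 1.5000, f(x_1) = 2.250000, coefficient = 2
x_2 = 1.7500, f(x_2) = 3.062500, coefficient = 2
x_3 = 2.0000, f(x_3) = 4.000000, coefficient = 2
x_4 = 2.2500, f(x_4) = 5.062500, coefficient = 2
x_5 = 2.5000, f(x_5) = 6.250000, coefficient = 1

I ≈ (0.250000/2) × 36.562500 = 4.570312
Exact value: 4.557292
Error: 0.013021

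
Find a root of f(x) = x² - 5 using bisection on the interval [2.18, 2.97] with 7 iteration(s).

f(x) = x² - 5
Initial interval: [2.18, 2.97]

Iteration 1:
  c_1 = (2.180000 + 2.970000)/2 = 2.575000
  f(c_1) = f(2.575000) = 1.630625
  f(a) × f(c) < 0, new interval: [2.180000, 2.575000]
Iteration 2:
  c_2 = (2.180000 + 2.575000)/2 = 2.377500
  f(c_2) = f(2.377500) = 0.652506
  f(a) × f(c) < 0, new interval: [2.180000, 2.377500]
Iteration 3:
  c_3 = (2.180000 + 2.377500)/2 = 2.278750
  f(c_3) = f(2.278750) = 0.192702
  f(a) × f(c) < 0, new interval: [2.180000, 2.278750]
Iteration 4:
  c_4 = (2.180000 + 2.278750)/2 = 2.229375
  f(c_4) = f(2.229375) = -0.029887
  f(a) × f(c) ≥ 0, new interval: [2.229375, 2.278750]
Iteration 5:
  c_5 = (2.229375 + 2.278750)/2 = 2.254063
  f(c_5) = f(2.254063) = 0.080798
  f(a) × f(c) < 0, new interval: [2.229375, 2.254063]
Iteration 6:
  c_6 = (2.229375 + 2.254063)/2 = 2.241719
  f(c_6) = f(2.241719) = 0.025303
  f(a) × f(c) < 0, new interval: [2.229375, 2.241719]
Iteration 7:
  c_7 = (2.229375 + 2.241719)/2 = 2.235547
  f(c_7) = f(2.235547) = -0.002330
  f(a) × f(c) ≥ 0, new interval: [2.235547, 2.241719]

After 7 iteration(s), the approximation is c_7 = 2.235547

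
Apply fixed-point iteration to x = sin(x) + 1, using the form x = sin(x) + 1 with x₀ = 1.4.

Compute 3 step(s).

Equation: x = sin(x) + 1
Fixed-point form: x = sin(x) + 1
x₀ = 1.4

x_1 = g(1.400000) = 1.985450
x_2 = g(1.985450) = 1.915256
x_3 = g(1.915256) = 1.941258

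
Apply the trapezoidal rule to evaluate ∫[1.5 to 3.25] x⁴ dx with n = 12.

f(x) = x⁴
a = 1.5, b = 3.25, n = 12
h = (b - a)/n = 0.145833

Trapezoidal rule: (h/2)[f(x₀) + 2f(x₁) + 2f(x₂) + ... + f(xₙ)]

x_0 = 1.5000, f(x_0) = 5.062500, coefficient = 1
x_1 = 1.6458, f(x_1) = 7.337421, coefficient = 2
x_2 = 1.7917, f(x_2) = 10.304546, coefficient = 2
x_3 = 1.9375, f(x_3) = 14.091812, coefficient = 2
x_4 = 2.0833, f(x_4) = 18.838011, coefficient = 2
x_5 = 2.2292, f(x_5) = 24.692790, coefficient = 2
x_6 = 2.3750, f(x_6) = 31.816650, coefficient = 2
x_7 = 2.5208, f(x_7) = 40.380950, coefficient = 2
x_8 = 2.6667, f(x_8) = 50.567901, coefficient = 2
x_9 = 2.8125, f(x_9) = 62.570572, coefficient = 2
x_10 = 2.9583, f(x_10) = 76.592885, coefficient = 2
x_11 = 3.1042, f(x_11) = 92.849619, coefficient = 2
x_12 = 3.2500, f(x_12) = 111.566406, coefficient = 1

I ≈ (0.145833/2) × 976.715220 = 71.218818
Exact value: 70.999414
Error: 0.219404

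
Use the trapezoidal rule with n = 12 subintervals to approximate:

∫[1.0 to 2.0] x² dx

f(x) = x²
a = 1.0, b = 2.0, n = 12
h = (b - a)/n = 0.083333

Trapezoidal rule: (h/2)[f(x₀) + 2f(x₁) + 2f(x₂) + ... + f(xₙ)]

x_0 = 1.0000, f(x_0) = 1.000000, coefficient = 1
x_1 = 1.0833, f(x_1) = 1.173611, coefficient = 2
x_2 = 1.1667, f(x_2) = 1.361111, coefficient = 2
x_3 = 1.2500, f(x_3) = 1.562500, coefficient = 2
x_4 = 1.3333, f(x_4) = 1.777778, coefficient = 2
x_5 = 1.4167, f(x_5) = 2.006944, coefficient = 2
x_6 = 1.5000, f(x_6) = 2.250000, coefficient = 2
x_7 = 1.5833, f(x_7) = 2.506944, coefficient = 2
x_8 = 1.6667, f(x_8) = 2.777778, coefficient = 2
x_9 = 1.7500, f(x_9) = 3.062500, coefficient = 2
x_10 = 1.8333, f(x_10) = 3.361111, coefficient = 2
x_11 = 1.9167, f(x_11) = 3.673611, coefficient = 2
x_12 = 2.0000, f(x_12) = 4.000000, coefficient = 1

I ≈ (0.083333/2) × 56.027778 = 2.334491
Exact value: 2.333333
Error: 0.001157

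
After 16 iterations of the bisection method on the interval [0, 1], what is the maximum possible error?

Bisection error bound: |error| ≤ (b-a)/2^n
|error| ≤ (1 - 0)/2^16 = 1/2^16
|error| ≤ 0.0000152588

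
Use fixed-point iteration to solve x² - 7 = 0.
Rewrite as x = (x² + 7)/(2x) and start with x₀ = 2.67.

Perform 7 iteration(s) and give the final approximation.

Equation: x² - 7 = 0
Fixed-point form: x = (x² + 7)/(2x)
x₀ = 2.67

x_1 = g(2.670000) = 2.645861
x_2 = g(2.645861) = 2.645751
x_3 = g(2.645751) = 2.645751
x_4 = g(2.645751) = 2.645751
x_5 = g(2.645751) = 2.645751
x_6 = g(2.645751) = 2.645751
x_7 = g(2.645751) = 2.645751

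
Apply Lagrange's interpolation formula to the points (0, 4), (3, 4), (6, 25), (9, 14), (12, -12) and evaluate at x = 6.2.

Lagrange interpolation formula:
P(x) = Σ yᵢ × Lᵢ(x)
where Lᵢ(x) = Π_{j≠i} (x - xⱼ)/(xᵢ - xⱼ)

L_0(6.2) = (6.2 - 3)/(0 - 3) × (6.2 - 6)/(0 - 6) × (6.2 - 9)/(0 - 9) × (6.2 - 12)/(0 - 12) = 0.005347
L_1(6.2) = (6.2 - 0)/(3 - 0) × (6.2 - 6)/(3 - 6) × (6.2 - 9)/(3 - 9) × (6.2 - 12)/(3 - 12) = -0.041435
L_2(6.2) = (6.2 - 0)/(6 - 0) × (6.2 - 3)/(6 - 3) × (6.2 - 9)/(6 - 9) × (6.2 - 12)/(6 - 12) = 0.994449
L_3(6.2) = (6.2 - 0)/(9 - 0) × (6.2 - 3)/(9 - 3) × (6.2 - 6)/(9 - 6) × (6.2 - 12)/(9 - 12) = 0.047355
L_4(6.2) = (6.2 - 0)/(12 - 0) × (6.2 - 3)/(12 - 3) × (6.2 - 6)/(12 - 6) × (6.2 - 9)/(12 - 9) = -0.005715

P(6.2) = 4×L_0(6.2) + 4×L_1(6.2) + 25×L_2(6.2) + 14×L_3(6.2) + (-12)×L_4(6.2)
P(6.2) = 25.448428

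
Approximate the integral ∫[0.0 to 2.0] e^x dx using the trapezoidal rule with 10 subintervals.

f(x) = e^x
a = 0.0, b = 2.0, n = 10
h = (b - a)/n = 0.200000

Trapezoidal rule: (h/2)[f(x₀) + 2f(x₁) + 2f(x₂) + ... + f(xₙ)]

x_0 = 0.0000, f(x_0) = 1.000000, coefficient = 1
x_1 = 0.2000, f(x_1) = 1.221403, coefficient = 2
x_2 = 0.4000, f(x_2) = 1.491825, coefficient = 2
x_3 = 0.6000, f(x_3) = 1.822119, coefficient = 2
x_4 = 0.8000, f(x_4) = 2.225541, coefficient = 2
x_5 = 1.0000, f(x_5) = 2.718282, coefficient = 2
x_6 = 1.2000, f(x_6) = 3.320117, coefficient = 2
x_7 = 1.4000, f(x_7) = 4.055200, coefficient = 2
x_8 = 1.6000, f(x_8) = 4.953032, coefficient = 2
x_9 = 1.8000, f(x_9) = 6.049647, coefficient = 2
x_10 = 2.0000, f(x_10) = 7.389056, coefficient = 1

I ≈ (0.200000/2) × 64.103388 = 6.410339
Exact value: 6.389056
Error: 0.021283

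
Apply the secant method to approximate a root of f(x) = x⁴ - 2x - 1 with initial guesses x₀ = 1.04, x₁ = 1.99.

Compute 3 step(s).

f(x) = x⁴ - 2x - 1
x₀ = 1.04, x₁ = 1.99

Secant formula: x_{n+1} = x_n - f(x_n)(x_n - x_{n-1})/(f(x_n) - f(x_{n-1}))

Iteration 1:
  f(1.040000) = -1.910141
  f(1.990000) = 10.702392
  x_2 = 1.990000 - 10.702392×(1.990000 - 1.040000)/(10.702392 - (-1.910141))
       = 1.183875
Iteration 2:
  f(1.990000) = 10.702392
  f(1.183875) = -1.403377
  x_3 = 1.183875 - (-1.403377)×(1.183875 - 1.990000)/(-1.403377 - 10.702392)
       = 1.277327
Iteration 3:
  f(1.183875) = -1.403377
  f(1.277327) = -0.892655
  x_4 = 1.277327 - (-0.892655)×(1.277327 - 1.183875)/(-0.892655 - (-1.403377))
       = 1.440663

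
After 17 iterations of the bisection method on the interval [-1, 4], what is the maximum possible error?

Bisection error bound: |error| ≤ (b-a)/2^n
|error| ≤ (4 - (-1))/2^17 = 5/2^17
|error| ≤ 0.0000381470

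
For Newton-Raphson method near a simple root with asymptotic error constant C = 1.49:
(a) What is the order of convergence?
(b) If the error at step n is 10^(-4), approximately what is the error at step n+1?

(a) Newton-Raphson has quadratic (order 2) convergence near simple roots.
    This means |e_{n+1}| ≈ C|e_n|².

(b) With |e_n| = 10^(-4) and C = 1.49:
    |e_{n+1}| ≈ 1.49 × (10^(-4))² = 1.49 × 10^(-8)

(a) 2 (quadratic); (b) |e_{n+1}| ≈ 1.490e-08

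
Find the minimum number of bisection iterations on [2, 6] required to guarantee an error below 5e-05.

We need (b-a)/2^n ≤ 5e-05
(6 - 2)/2^n ≤ 5e-05
4/2^n ≤ 5e-05
2^n ≥ 80000
n ≥ log₂(80000) = 16.29
n ≥ 17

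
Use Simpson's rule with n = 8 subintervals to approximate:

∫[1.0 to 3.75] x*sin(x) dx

f(x) = x*sin(x)
a = 1.0, b = 3.75, n = 8
h = (b - a)/n = 0.343750

Simpson's rule: (h/3)[f(x₀) + 4f(x₁) + 2f(x₂) + ... + f(xₙ)]

x_0 = 1.0000, f(x_0) = 0.841471, coefficient = 1
x_1 = 1.3438, f(x_1) = 1.309263, coefficient = 4
x_2 = 1.6875, f(x_2) = 1.676021, coefficient = 2
x_3 = 2.0312, f(x_3) = 1.819697, coefficient = 4
x_4 = 2.3750, f(x_4) = 1.647502, coefficient = 2
x_5 = 2.7188, f(x_5) = 1.115651, coefficient = 4
x_6 = 3.0625, f(x_6) = 0.241969, coefficient = 2
x_7 = 3.4062, f(x_7) = -0.891002, coefficient = 4
x_8 = 3.7500, f(x_8) = -2.143355, coefficient = 1

I ≈ (0.343750/3) × 19.243539 = 2.204989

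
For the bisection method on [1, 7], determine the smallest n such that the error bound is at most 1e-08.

We need (b-a)/2^n ≤ 1e-08
(7 - 1)/2^n ≤ 1e-08
6/2^n ≤ 1e-08
2^n ≥ 600000000
n ≥ log₂(600000000) = 29.16
n ≥ 30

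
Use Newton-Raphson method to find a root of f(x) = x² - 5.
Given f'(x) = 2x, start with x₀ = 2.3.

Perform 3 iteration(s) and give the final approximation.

f(x) = x² - 5
f'(x) = 2x
x₀ = 2.3

Newton-Raphson formula: x_{n+1} = x_n - f(x_n)/f'(x_n)

Iteration 1:
  f(2.300000) = 0.290000
  f'(2.300000) = 4.600000
  x_1 = 2.300000 - 0.290000/4.600000 = 2.236957
Iteration 2:
  f(2.236957) = 0.003974
  f'(2.236957) = 4.473913
  x_2 = 2.236957 - 0.003974/4.473913 = 2.236068
Iteration 3:
  f(2.236068) = 0.000001
  f'(2.236068) = 4.472136
  x_3 = 2.236068 - 0.000001/4.472136 = 2.236068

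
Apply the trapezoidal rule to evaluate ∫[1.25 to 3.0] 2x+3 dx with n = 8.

f(x) = 2x+3
a = 1.25, b = 3.0, n = 8
h = (b - a)/n = 0.218750

Trapezoidal rule: (h/2)[f(x₀) + 2f(x₁) + 2f(x₂) + ... + f(xₙ)]

x_0 = 1.2500, f(x_0) = 5.500000, coefficient = 1
x_1 = 1.4688, f(x_1) = 5.937500, coefficient = 2
x_2 = 1.6875, f(x_2) = 6.375000, coefficient = 2
x_3 = 1.9062, f(x_3) = 6.812500, coefficient = 2
x_4 = 2.1250, f(x_4) = 7.250000, coefficient = 2
x_5 = 2.3438, f(x_5) = 7.687500, coefficient = 2
x_6 = 2.5625, f(x_6) = 8.125000, coefficient = 2
x_7 = 2.7812, f(x_7) = 8.562500, coefficient = 2
x_8 = 3.0000, f(x_8) = 9.000000, coefficient = 1

I ≈ (0.218750/2) × 116.000000 = 12.687500
Exact value: 12.687500
Error: 0.000000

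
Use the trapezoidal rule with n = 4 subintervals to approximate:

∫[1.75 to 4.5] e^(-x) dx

f(x) = e^(-x)
a = 1.75, b = 4.5, n = 4
h = (b - a)/n = 0.687500

Trapezoidal rule: (h/2)[f(x₀) + 2f(x₁) + 2f(x₂) + ... + f(xₙ)]

x_0 = 1.7500, f(x_0) = 0.173774, coefficient = 1
x_1 = 2.4375, f(x_1) = 0.087379, coefficient = 2
x_2 = 3.1250, f(x_2) = 0.043937, coefficient = 2
x_3 = 3.8125, f(x_3) = 0.022093, coefficient = 2
x_4 = 4.5000, f(x_4) = 0.011109, coefficient = 1

I ≈ (0.687500/2) × 0.491701 = 0.169022
Exact value: 0.162665
Error: 0.006357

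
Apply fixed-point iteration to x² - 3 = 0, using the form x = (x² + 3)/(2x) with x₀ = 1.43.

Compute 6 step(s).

Equation: x² - 3 = 0
Fixed-point form: x = (x² + 3)/(2x)
x₀ = 1.43

x_1 = g(1.430000) = 1.763951
x_2 = g(1.763951) = 1.732339
x_3 = g(1.732339) = 1.732051
x_4 = g(1.732051) = 1.732051
x_5 = g(1.732051) = 1.732051
x_6 = g(1.732051) = 1.732051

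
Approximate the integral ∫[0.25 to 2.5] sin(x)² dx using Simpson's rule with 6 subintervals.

f(x) = sin(x)²
a = 0.25, b = 2.5, n = 6
h = (b - a)/n = 0.375000

Simpson's rule: (h/3)[f(x₀) + 4f(x₁) + 2f(x₂) + ... + f(xₙ)]

x_0 = 0.2500, f(x_0) = 0.061209, coefficient = 1
x_1 = 0.6250, f(x_1) = 0.342339, coefficient = 4
x_2 = 1.0000, f(x_2) = 0.708073, coefficient = 2
x_3 = 1.3750, f(x_3) = 0.962151, coefficient = 4
x_4 = 1.7500, f(x_4) = 0.968228, coefficient = 2
x_5 = 2.1250, f(x_5) = 0.723044, coefficient = 4
x_6 = 2.5000, f(x_6) = 0.358169, coefficient = 1

I ≈ (0.375000/3) × 11.882116 = 1.485265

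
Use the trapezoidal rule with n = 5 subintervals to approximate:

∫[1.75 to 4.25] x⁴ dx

f(x) = x⁴
a = 1.75, b = 4.25, n = 5
h = (b - a)/n = 0.500000

Trapezoidal rule: (h/2)[f(x₀) + 2f(x₁) + 2f(x₂) + ... + f(xₙ)]

x_0 = 1.7500, f(x_0) = 9.378906, coefficient = 1
x_1 = 2.2500, f(x_1) = 25.628906, coefficient = 2
x_2 = 2.7500, f(x_2) = 57.191406, coefficient = 2
x_3 = 3.2500, f(x_3) = 111.566406, coefficient = 2
x_4 = 3.7500, f(x_4) = 197.753906, coefficient = 2
x_5 = 4.2500, f(x_5) = 326.253906, coefficient = 1

I ≈ (0.500000/2) × 1119.914062 = 279.978516
Exact value: 274.033203
Error: 5.945312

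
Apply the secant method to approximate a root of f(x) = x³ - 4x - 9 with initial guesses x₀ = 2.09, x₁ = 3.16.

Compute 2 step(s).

f(x) = x³ - 4x - 9
x₀ = 2.09, x₁ = 3.16

Secant formula: x_{n+1} = x_n - f(x_n)(x_n - x_{n-1})/(f(x_n) - f(x_{n-1}))

Iteration 1:
  f(2.090000) = -8.230671
  f(3.160000) = 9.914496
  x_2 = 3.160000 - 9.914496×(3.160000 - 2.090000)/(9.914496 - (-8.230671))
       = 2.575353
Iteration 2:
  f(3.160000) = 9.914496
  f(2.575353) = -2.220524
  x_3 = 2.575353 - (-2.220524)×(2.575353 - 3.160000)/(-2.220524 - 9.914496)
       = 2.682335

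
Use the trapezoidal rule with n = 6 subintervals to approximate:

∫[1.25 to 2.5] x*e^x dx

f(x) = x*e^x
a = 1.25, b = 2.5, n = 6
h = (b - a)/n = 0.208333

Trapezoidal rule: (h/2)[f(x₀) + 2f(x₁) + 2f(x₂) + ... + f(xₙ)]

x_0 = 1.2500, f(x_0) = 4.362929, coefficient = 1
x_1 = 1.4583, f(x_1) = 6.269067, coefficient = 2
x_2 = 1.6667, f(x_2) = 8.824150, coefficient = 2
x_3 = 1.8750, f(x_3) = 12.226536, coefficient = 2
x_4 = 2.0833, f(x_4) = 16.731656, coefficient = 2
x_5 = 2.2917, f(x_5) = 22.667814, coefficient = 2
x_6 = 2.5000, f(x_6) = 30.456235, coefficient = 1

I ≈ (0.208333/2) × 168.257610 = 17.526834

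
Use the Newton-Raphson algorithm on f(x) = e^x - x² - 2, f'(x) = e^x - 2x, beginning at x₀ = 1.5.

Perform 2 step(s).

f(x) = e^x - x² - 2
f'(x) = e^x - 2x
x₀ = 1.5

Newton-Raphson formula: x_{n+1} = x_n - f(x_n)/f'(x_n)

Iteration 1:
  f(1.500000) = 0.231689
  f'(1.500000) = 1.481689
  x_1 = 1.500000 - 0.231689/1.481689 = 1.343632
Iteration 2:
  f(1.343632) = 0.027592
  f'(1.343632) = 1.145675
  x_2 = 1.343632 - 0.027592/1.145675 = 1.319548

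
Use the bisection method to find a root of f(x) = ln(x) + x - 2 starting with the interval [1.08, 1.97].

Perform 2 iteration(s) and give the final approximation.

f(x) = ln(x) + x - 2
Initial interval: [1.08, 1.97]

Iteration 1:
  c_1 = (1.080000 + 1.970000)/2 = 1.525000
  f(c_1) = f(1.525000) = -0.053006
  f(a) × f(c) ≥ 0, new interval: [1.525000, 1.970000]
Iteration 2:
  c_2 = (1.525000 + 1.970000)/2 = 1.747500
  f(c_2) = f(1.747500) = 0.305686
  f(a) × f(c) < 0, new interval: [1.525000, 1.747500]

After 2 iteration(s), the approximation is c_2 = 1.747500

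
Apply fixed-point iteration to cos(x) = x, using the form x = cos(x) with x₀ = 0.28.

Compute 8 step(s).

Equation: cos(x) = x
Fixed-point form: x = cos(x)
x₀ = 0.28

x_1 = g(0.280000) = 0.961055
x_2 = g(0.961055) = 0.572655
x_3 = g(0.572655) = 0.840465
x_4 = g(0.840465) = 0.667116
x_5 = g(0.667116) = 0.785609
x_6 = g(0.785609) = 0.706958
x_7 = g(0.706958) = 0.760342
x_8 = g(0.760342) = 0.724601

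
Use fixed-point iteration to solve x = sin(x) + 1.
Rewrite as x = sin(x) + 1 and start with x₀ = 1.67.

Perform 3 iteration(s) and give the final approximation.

Equation: x = sin(x) + 1
Fixed-point form: x = sin(x) + 1
x₀ = 1.67

x_1 = g(1.670000) = 1.995083
x_2 = g(1.995083) = 1.911332
x_3 = g(1.911332) = 1.942576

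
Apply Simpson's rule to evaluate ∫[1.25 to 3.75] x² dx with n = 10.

f(x) = x²
a = 1.25, b = 3.75, n = 10
h = (b - a)/n = 0.250000

Simpson's rule: (h/3)[f(x₀) + 4f(x₁) + 2f(x₂) + ... + f(xₙ)]

x_0 = 1.2500, f(x_0) = 1.562500, coefficient = 1
x_1 = 1.5000, f(x_1) = 2.250000, coefficient = 4
x_2 = 1.7500, f(x_2) = 3.062500, coefficient = 2
x_3 = 2.0000, f(x_3) = 4.000000, coefficient = 4
x_4 = 2.2500, f(x_4) = 5.062500, coefficient = 2
x_5 = 2.5000, f(x_5) = 6.250000, coefficient = 4
x_6 = 2.7500, f(x_6) = 7.562500, coefficient = 2
x_7 = 3.0000, f(x_7) = 9.000000, coefficient = 4
x_8 = 3.2500, f(x_8) = 10.562500, coefficient = 2
x_9 = 3.5000, f(x_9) = 12.250000, coefficient = 4
x_10 = 3.7500, f(x_10) = 14.062500, coefficient = 1

I ≈ (0.250000/3) × 203.125000 = 16.927083
Exact value: 16.927083
Error: 0.000000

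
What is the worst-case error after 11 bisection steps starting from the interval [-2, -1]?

Bisection error bound: |error| ≤ (b-a)/2^n
|error| ≤ (-1 - (-2))/2^11 = 1/2^11
|error| ≤ 0.0004882812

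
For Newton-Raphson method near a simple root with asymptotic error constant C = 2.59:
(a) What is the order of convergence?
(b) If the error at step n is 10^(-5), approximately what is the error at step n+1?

(a) Newton-Raphson has quadratic (order 2) convergence near simple roots.
    This means |e_{n+1}| ≈ C|e_n|².

(b) With |e_n| = 10^(-5) and C = 2.59:
    |e_{n+1}| ≈ 2.59 × (10^(-5))² = 2.59 × 10^(-10)

(a) 2 (quadratic); (b) |e_{n+1}| ≈ 2.590e-10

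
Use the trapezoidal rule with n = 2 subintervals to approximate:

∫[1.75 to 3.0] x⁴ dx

f(x) = x⁴
a = 1.75, b = 3.0, n = 2
h = (b - a)/n = 0.625000

Trapezoidal rule: (h/2)[f(x₀) + 2f(x₁) + 2f(x₂) + ... + f(xₙ)]

x_0 = 1.7500, f(x_0) = 9.378906, coefficient = 1
x_1 = 2.3750, f(x_1) = 31.816650, coefficient = 2
x_2 = 3.0000, f(x_2) = 81.000000, coefficient = 1

I ≈ (0.625000/2) × 154.012207 = 48.128815
Exact value: 45.317383
Error: 2.811432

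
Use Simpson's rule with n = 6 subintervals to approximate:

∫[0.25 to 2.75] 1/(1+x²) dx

f(x) = 1/(1+x²)
a = 0.25, b = 2.75, n = 6
h = (b - a)/n = 0.416667

Simpson's rule: (h/3)[f(x₀) + 4f(x₁) + 2f(x₂) + ... + f(xₙ)]

x_0 = 0.2500, f(x_0) = 0.941176, coefficient = 1
x_1 = 0.6667, f(x_1) = 0.692308, coefficient = 4
x_2 = 1.0833, f(x_2) = 0.460064, coefficient = 2
x_3 = 1.5000, f(x_3) = 0.307692, coefficient = 4
x_4 = 1.9167, f(x_4) = 0.213967, coefficient = 2
x_5 = 2.3333, f(x_5) = 0.155172, coefficient = 4
x_6 = 2.7500, f(x_6) = 0.116788, coefficient = 1

I ≈ (0.416667/3) × 7.026717 = 0.975933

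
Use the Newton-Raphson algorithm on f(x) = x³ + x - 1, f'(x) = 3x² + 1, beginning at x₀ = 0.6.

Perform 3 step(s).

f(x) = x³ + x - 1
f'(x) = 3x² + 1
x₀ = 0.6

Newton-Raphson formula: x_{n+1} = x_n - f(x_n)/f'(x_n)

Iteration 1:
  f(0.600000) = -0.184000
  f'(0.600000) = 2.080000
  x_1 = 0.600000 - (-0.184000)/2.080000 = 0.688462
Iteration 2:
  f(0.688462) = 0.014778
  f'(0.688462) = 2.421938
  x_2 = 0.688462 - 0.014778/2.421938 = 0.682360
Iteration 3:
  f(0.682360) = 0.000077
  f'(0.682360) = 2.396845
  x_3 = 0.682360 - 0.000077/2.396845 = 0.682328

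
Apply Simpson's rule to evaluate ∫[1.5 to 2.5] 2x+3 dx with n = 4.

f(x) = 2x+3
a = 1.5, b = 2.5, n = 4
h = (b - a)/n = 0.250000

Simpson's rule: (h/3)[f(x₀) + 4f(x₁) + 2f(x₂) + ... + f(xₙ)]

x_0 = 1.5000, f(x_0) = 6.000000, coefficient = 1
x_1 = 1.7500, f(x_1) = 6.500000, coefficient = 4
x_2 = 2.0000, f(x_2) = 7.000000, coefficient = 2
x_3 = 2.2500, f(x_3) = 7.500000, coefficient = 4
x_4 = 2.5000, f(x_4) = 8.000000, coefficient = 1

I ≈ (0.250000/3) × 84.000000 = 7.000000
Exact value: 7.000000
Error: 0.000000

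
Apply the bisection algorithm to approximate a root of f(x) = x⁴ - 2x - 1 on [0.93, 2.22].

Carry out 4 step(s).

f(x) = x⁴ - 2x - 1
Initial interval: [0.93, 2.22]

Iteration 1:
  c_1 = (0.930000 + 2.220000)/2 = 1.575000
  f(c_1) = f(1.575000) = 2.003500
  f(a) × f(c) < 0, new interval: [0.930000, 1.575000]
Iteration 2:
  c_2 = (0.930000 + 1.575000)/2 = 1.252500
  f(c_2) = f(1.252500) = -1.044004
  f(a) × f(c) ≥ 0, new interval: [1.252500, 1.575000]
Iteration 3:
  c_3 = (1.252500 + 1.575000)/2 = 1.413750
  f(c_3) = f(1.413750) = 0.167258
  f(a) × f(c) < 0, new interval: [1.252500, 1.413750]
Iteration 4:
  c_4 = (1.252500 + 1.413750)/2 = 1.333125
  f(c_4) = f(1.333125) = -0.507731
  f(a) × f(c) ≥ 0, new interval: [1.333125, 1.413750]

After 4 iteration(s), the approximation is c_4 = 1.333125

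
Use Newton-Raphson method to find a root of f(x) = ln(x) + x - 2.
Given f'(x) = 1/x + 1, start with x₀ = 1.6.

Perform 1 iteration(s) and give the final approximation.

f(x) = ln(x) + x - 2
f'(x) = 1/x + 1
x₀ = 1.6

Newton-Raphson formula: x_{n+1} = x_n - f(x_n)/f'(x_n)

Iteration 1:
  f(1.600000) = 0.070004
  f'(1.600000) = 1.625000
  x_1 = 1.600000 - 0.070004/1.625000 = 1.556921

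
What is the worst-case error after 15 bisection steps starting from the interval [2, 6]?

Bisection error bound: |error| ≤ (b-a)/2^n
|error| ≤ (6 - 2)/2^15 = 4/2^15
|error| ≤ 0.0001220703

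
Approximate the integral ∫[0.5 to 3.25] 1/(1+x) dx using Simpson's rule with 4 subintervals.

f(x) = 1/(1+x)
a = 0.5, b = 3.25, n = 4
h = (b - a)/n = 0.687500

Simpson's rule: (h/3)[f(x₀) + 4f(x₁) + 2f(x₂) + ... + f(xₙ)]

x_0 = 0.5000, f(x_0) = 0.666667, coefficient = 1
x_1 = 1.1875, f(x_1) = 0.457143, coefficient = 4
x_2 = 1.8750, f(x_2) = 0.347826, coefficient = 2
x_3 = 2.5625, f(x_3) = 0.280702, coefficient = 4
x_4 = 3.2500, f(x_4) = 0.235294, coefficient = 1

I ≈ (0.687500/3) × 4.548991 = 1.042477
Exact value: 1.041454
Error: 0.001023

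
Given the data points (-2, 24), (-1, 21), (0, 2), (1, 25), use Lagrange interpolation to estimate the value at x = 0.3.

Lagrange interpolation formula:
P(x) = Σ yᵢ × Lᵢ(x)
where Lᵢ(x) = Π_{j≠i} (x - xⱼ)/(xᵢ - xⱼ)

L_0(0.3) = (0.3 - (-1))/(-2 - (-1)) × (0.3 - 0)/(-2 - 0) × (0.3 - 1)/(-2 - 1) = 0.045500
L_1(0.3) = (0.3 - (-2))/(-1 - (-2)) × (0.3 - 0)/(-1 - 0) × (0.3 - 1)/(-1 - 1) = -0.241500
L_2(0.3) = (0.3 - (-2))/(0 - (-2)) × (0.3 - (-1))/(0 - (-1)) × (0.3 - 1)/(0 - 1) = 1.046500
L_3(0.3) = (0.3 - (-2))/(1 - (-2)) × (0.3 - (-1))/(1 - (-1)) × (0.3 - 0)/(1 - 0) = 0.149500

P(0.3) = 24×L_0(0.3) + 21×L_1(0.3) + 2×L_2(0.3) + 25×L_3(0.3)
P(0.3) = 1.851000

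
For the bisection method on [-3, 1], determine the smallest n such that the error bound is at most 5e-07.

We need (b-a)/2^n ≤ 5e-07
(1 - (-3))/2^n ≤ 5e-07
4/2^n ≤ 5e-07
2^n ≥ 8000000
n ≥ log₂(8000000) = 22.93
n ≥ 23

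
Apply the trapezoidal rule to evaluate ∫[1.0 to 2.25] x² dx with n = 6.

f(x) = x²
a = 1.0, b = 2.25, n = 6
h = (b - a)/n = 0.208333

Trapezoidal rule: (h/2)[f(x₀) + 2f(x₁) + 2f(x₂) + ... + f(xₙ)]

x_0 = 1.0000, f(x_0) = 1.000000, coefficient = 1
x_1 = 1.2083, f(x_1) = 1.460069, coefficient = 2
x_2 = 1.4167, f(x_2) = 2.006944, coefficient = 2
x_3 = 1.6250, f(x_3) = 2.640625, coefficient = 2
x_4 = 1.8333, f(x_4) = 3.361111, coefficient = 2
x_5 = 2.0417, f(x_5) = 4.168403, coefficient = 2
x_6 = 2.2500, f(x_6) = 5.062500, coefficient = 1

I ≈ (0.208333/2) × 33.336806 = 3.472584
Exact value: 3.463542
Error: 0.009042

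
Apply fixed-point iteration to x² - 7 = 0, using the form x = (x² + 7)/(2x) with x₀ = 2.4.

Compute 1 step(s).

Equation: x² - 7 = 0
Fixed-point form: x = (x² + 7)/(2x)
x₀ = 2.4

x_1 = g(2.400000) = 2.658333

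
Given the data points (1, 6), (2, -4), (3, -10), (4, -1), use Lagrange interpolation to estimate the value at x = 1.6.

Lagrange interpolation formula:
P(x) = Σ yᵢ × Lᵢ(x)
where Lᵢ(x) = Π_{j≠i} (x - xⱼ)/(xᵢ - xⱼ)

L_0(1.6) = (1.6 - 2)/(1 - 2) × (1.6 - 3)/(1 - 3) × (1.6 - 4)/(1 - 4) = 0.224000
L_1(1.6) = (1.6 - 1)/(2 - 1) × (1.6 - 3)/(2 - 3) × (1.6 - 4)/(2 - 4) = 1.008000
L_2(1.6) = (1.6 - 1)/(3 - 1) × (1.6 - 2)/(3 - 2) × (1.6 - 4)/(3 - 4) = -0.288000
L_3(1.6) = (1.6 - 1)/(4 - 1) × (1.6 - 2)/(4 - 2) × (1.6 - 3)/(4 - 3) = 0.056000

P(1.6) = 6×L_0(1.6) + (-4)×L_1(1.6) + (-10)×L_2(1.6) + (-1)×L_3(1.6)
P(1.6) = 0.136000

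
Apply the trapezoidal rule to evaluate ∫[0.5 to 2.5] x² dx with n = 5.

f(x) = x²
a = 0.5, b = 2.5, n = 5
h = (b - a)/n = 0.400000

Trapezoidal rule: (h/2)[f(x₀) + 2f(x₁) + 2f(x₂) + ... + f(xₙ)]

x_0 = 0.5000, f(x_0) = 0.250000, coefficient = 1
x_1 = 0.9000, f(x_1) = 0.810000, coefficient = 2
x_2 = 1.3000, f(x_2) = 1.690000, coefficient = 2
x_3 = 1.7000, f(x_3) = 2.890000, coefficient = 2
x_4 = 2.1000, f(x_4) = 4.410000, coefficient = 2
x_5 = 2.5000, f(x_5) = 6.250000, coefficient = 1

I ≈ (0.400000/2) × 26.100000 = 5.220000
Exact value: 5.166667
Error: 0.053333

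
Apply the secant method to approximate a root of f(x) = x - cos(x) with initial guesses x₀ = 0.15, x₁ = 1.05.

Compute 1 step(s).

f(x) = x - cos(x)
x₀ = 0.15, x₁ = 1.05

Secant formula: x_{n+1} = x_n - f(x_n)(x_n - x_{n-1})/(f(x_n) - f(x_{n-1}))

Iteration 1:
  f(0.150000) = -0.838771
  f(1.050000) = 0.552429
  x_2 = 1.050000 - 0.552429×(1.050000 - 0.150000)/(0.552429 - (-0.838771))
       = 0.692621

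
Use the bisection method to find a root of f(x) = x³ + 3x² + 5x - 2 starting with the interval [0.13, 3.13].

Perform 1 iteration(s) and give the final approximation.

f(x) = x³ + 3x² + 5x - 2
Initial interval: [0.13, 3.13]

Iteration 1:
  c_1 = (0.130000 + 3.130000)/2 = 1.630000
  f(c_1) = f(1.630000) = 18.451447
  f(a) × f(c) < 0, new interval: [0.130000, 1.630000]

After 1 iteration(s), the approximation is c_1 = 1.630000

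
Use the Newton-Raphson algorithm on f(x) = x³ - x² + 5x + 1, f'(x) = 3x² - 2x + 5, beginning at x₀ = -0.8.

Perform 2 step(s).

f(x) = x³ - x² + 5x + 1
f'(x) = 3x² - 2x + 5
x₀ = -0.8

Newton-Raphson formula: x_{n+1} = x_n - f(x_n)/f'(x_n)

Iteration 1:
  f(-0.800000) = -4.152000
  f'(-0.800000) = 8.520000
  x_1 = -0.800000 - (-4.152000)/8.520000 = -0.312676
Iteration 2:
  f(-0.312676) = -0.691716
  f'(-0.312676) = 5.918651
  x_2 = -0.312676 - (-0.691716)/5.918651 = -0.195806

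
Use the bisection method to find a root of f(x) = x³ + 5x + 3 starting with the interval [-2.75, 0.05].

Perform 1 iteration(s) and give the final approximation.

f(x) = x³ + 5x + 3
Initial interval: [-2.75, 0.05]

Iteration 1:
  c_1 = (-2.750000 + 0.050000)/2 = -1.350000
  f(c_1) = f(-1.350000) = -6.210375
  f(a) × f(c) ≥ 0, new interval: [-1.350000, 0.050000]

After 1 iteration(s), the approximation is c_1 = -1.350000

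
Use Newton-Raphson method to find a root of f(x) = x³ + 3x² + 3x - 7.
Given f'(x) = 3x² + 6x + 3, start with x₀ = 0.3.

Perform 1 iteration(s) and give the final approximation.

f(x) = x³ + 3x² + 3x - 7
f'(x) = 3x² + 6x + 3
x₀ = 0.3

Newton-Raphson formula: x_{n+1} = x_n - f(x_n)/f'(x_n)

Iteration 1:
  f(0.300000) = -5.803000
  f'(0.300000) = 5.070000
  x_1 = 0.300000 - (-5.803000)/5.070000 = 1.444576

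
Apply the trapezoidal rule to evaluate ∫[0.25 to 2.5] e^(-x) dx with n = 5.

f(x) = e^(-x)
a = 0.25, b = 2.5, n = 5
h = (b - a)/n = 0.450000

Trapezoidal rule: (h/2)[f(x₀) + 2f(x₁) + 2f(x₂) + ... + f(xₙ)]

x_0 = 0.2500, f(x_0) = 0.778801, coefficient = 1
x_1 = 0.7000, f(x_1) = 0.496585, coefficient = 2
x_2 = 1.1500, f(x_2) = 0.316637, coefficient = 2
x_3 = 1.6000, f(x_3) = 0.201897, coefficient = 2
x_4 = 2.0500, f(x_4) = 0.128735, coefficient = 2
x_5 = 2.5000, f(x_5) = 0.082085, coefficient = 1

I ≈ (0.450000/2) × 3.148593 = 0.708433
Exact value: 0.696716
Error: 0.011718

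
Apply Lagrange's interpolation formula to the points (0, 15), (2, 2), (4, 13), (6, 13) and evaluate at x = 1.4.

Lagrange interpolation formula:
P(x) = Σ yᵢ × Lᵢ(x)
where Lᵢ(x) = Π_{j≠i} (x - xⱼ)/(xᵢ - xⱼ)

L_0(1.4) = (1.4 - 2)/(0 - 2) × (1.4 - 4)/(0 - 4) × (1.4 - 6)/(0 - 6) = 0.149500
L_1(1.4) = (1.4 - 0)/(2 - 0) × (1.4 - 4)/(2 - 4) × (1.4 - 6)/(2 - 6) = 1.046500
L_2(1.4) = (1.4 - 0)/(4 - 0) × (1.4 - 2)/(4 - 2) × (1.4 - 6)/(4 - 6) = -0.241500
L_3(1.4) = (1.4 - 0)/(6 - 0) × (1.4 - 2)/(6 - 2) × (1.4 - 4)/(6 - 4) = 0.045500

P(1.4) = 15×L_0(1.4) + 2×L_1(1.4) + 13×L_2(1.4) + 13×L_3(1.4)
P(1.4) = 1.787500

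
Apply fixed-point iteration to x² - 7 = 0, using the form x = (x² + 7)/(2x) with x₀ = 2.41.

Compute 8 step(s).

Equation: x² - 7 = 0
Fixed-point form: x = (x² + 7)/(2x)
x₀ = 2.41

x_1 = g(2.410000) = 2.657282
x_2 = g(2.657282) = 2.645776
x_3 = g(2.645776) = 2.645751
x_4 = g(2.645751) = 2.645751
x_5 = g(2.645751) = 2.645751
x_6 = g(2.645751) = 2.645751
x_7 = g(2.645751) = 2.645751
x_8 = g(2.645751) = 2.645751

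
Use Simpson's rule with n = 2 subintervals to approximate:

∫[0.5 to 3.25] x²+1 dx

f(x) = x²+1
a = 0.5, b = 3.25, n = 2
h = (b - a)/n = 1.375000

Simpson's rule: (h/3)[f(x₀) + 4f(x₁) + 2f(x₂) + ... + f(xₙ)]

x_0 = 0.5000, f(x_0) = 1.250000, coefficient = 1
x_1 = 1.8750, f(x_1) = 4.515625, coefficient = 4
x_2 = 3.2500, f(x_2) = 11.562500, coefficient = 1

I ≈ (1.375000/3) × 30.875000 = 14.151042
Exact value: 14.151042
Error: 0.000000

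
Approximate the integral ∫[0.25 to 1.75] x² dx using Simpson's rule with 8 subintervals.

f(x) = x²
a = 0.25, b = 1.75, n = 8
h = (b - a)/n = 0.187500

Simpson's rule: (h/3)[f(x₀) + 4f(x₁) + 2f(x₂) + ... + f(xₙ)]

x_0 = 0.2500, f(x_0) = 0.062500, coefficient = 1
x_1 = 0.4375, f(x_1) = 0.191406, coefficient = 4
x_2 = 0.6250, f(x_2) = 0.390625, coefficient = 2
x_3 = 0.8125, f(x_3) = 0.660156, coefficient = 4
x_4 = 1.0000, f(x_4) = 1.000000, coefficient = 2
x_5 = 1.1875, f(x_5) = 1.410156, coefficient = 4
x_6 = 1.3750, f(x_6) = 1.890625, coefficient = 2
x_7 = 1.5625, f(x_7) = 2.441406, coefficient = 4
x_8 = 1.7500, f(x_8) = 3.062500, coefficient = 1

I ≈ (0.187500/3) × 28.500000 = 1.781250
Exact value: 1.781250
Error: 0.000000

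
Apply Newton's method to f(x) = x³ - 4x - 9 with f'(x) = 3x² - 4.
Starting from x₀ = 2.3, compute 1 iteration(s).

f(x) = x³ - 4x - 9
f'(x) = 3x² - 4
x₀ = 2.3

Newton-Raphson formula: x_{n+1} = x_n - f(x_n)/f'(x_n)

Iteration 1:
  f(2.300000) = -6.033000
  f'(2.300000) = 11.870000
  x_1 = 2.300000 - (-6.033000)/11.870000 = 2.808256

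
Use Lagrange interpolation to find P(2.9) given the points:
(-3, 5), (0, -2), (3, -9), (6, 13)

Lagrange interpolation formula:
P(x) = Σ yᵢ × Lᵢ(x)
where Lᵢ(x) = Π_{j≠i} (x - xⱼ)/(xᵢ - xⱼ)

L_0(2.9) = (2.9 - 0)/(-3 - 0) × (2.9 - 3)/(-3 - 3) × (2.9 - 6)/(-3 - 6) = -0.005549
L_1(2.9) = (2.9 - (-3))/(0 - (-3)) × (2.9 - 3)/(0 - 3) × (2.9 - 6)/(0 - 6) = 0.033870
L_2(2.9) = (2.9 - (-3))/(3 - (-3)) × (2.9 - 0)/(3 - 0) × (2.9 - 6)/(3 - 6) = 0.982241
L_3(2.9) = (2.9 - (-3))/(6 - (-3)) × (2.9 - 0)/(6 - 0) × (2.9 - 3)/(6 - 3) = -0.010562

P(2.9) = 5×L_0(2.9) + (-2)×L_1(2.9) + (-9)×L_2(2.9) + 13×L_3(2.9)
P(2.9) = -9.072957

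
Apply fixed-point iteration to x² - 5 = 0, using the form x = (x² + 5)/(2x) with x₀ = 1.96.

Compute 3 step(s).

Equation: x² - 5 = 0
Fixed-point form: x = (x² + 5)/(2x)
x₀ = 1.96

x_1 = g(1.960000) = 2.255510
x_2 = g(2.255510) = 2.236152
x_3 = g(2.236152) = 2.236068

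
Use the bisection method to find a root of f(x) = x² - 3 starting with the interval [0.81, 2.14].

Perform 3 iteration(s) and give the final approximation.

f(x) = x² - 3
Initial interval: [0.81, 2.14]

Iteration 1:
  c_1 = (0.810000 + 2.140000)/2 = 1.475000
  f(c_1) = f(1.475000) = -0.824375
  f(a) × f(c) ≥ 0, new interval: [1.475000, 2.140000]
Iteration 2:
  c_2 = (1.475000 + 2.140000)/2 = 1.807500
  f(c_2) = f(1.807500) = 0.267056
  f(a) × f(c) < 0, new interval: [1.475000, 1.807500]
Iteration 3:
  c_3 = (1.475000 + 1.807500)/2 = 1.641250
  f(c_3) = f(1.641250) = -0.306298
  f(a) × f(c) ≥ 0, new interval: [1.641250, 1.807500]

After 3 iteration(s), the approximation is c_3 = 1.641250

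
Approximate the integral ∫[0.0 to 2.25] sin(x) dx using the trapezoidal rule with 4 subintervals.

f(x) = sin(x)
a = 0.0, b = 2.25, n = 4
h = (b - a)/n = 0.562500

Trapezoidal rule: (h/2)[f(x₀) + 2f(x₁) + 2f(x₂) + ... + f(xₙ)]

x_0 = 0.0000, f(x_0) = 0.000000, coefficient = 1
x_1 = 0.5625, f(x_1) = 0.533303, coefficient = 2
x_2 = 1.1250, f(x_2) = 0.902268, coefficient = 2
x_3 = 1.6875, f(x_3) = 0.993198, coefficient = 2
x_4 = 2.2500, f(x_4) = 0.778073, coefficient = 1

I ≈ (0.562500/2) × 5.635609 = 1.585015
Exact value: 1.628174
Error: 0.043158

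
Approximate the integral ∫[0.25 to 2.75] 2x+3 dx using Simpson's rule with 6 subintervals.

f(x) = 2x+3
a = 0.25, b = 2.75, n = 6
h = (b - a)/n = 0.416667

Simpson's rule: (h/3)[f(x₀) + 4f(x₁) + 2f(x₂) + ... + f(xₙ)]

x_0 = 0.2500, f(x_0) = 3.500000, coefficient = 1
x_1 = 0.6667, f(x_1) = 4.333333, coefficient = 4
x_2 = 1.0833, f(x_2) = 5.166667, coefficient = 2
x_3 = 1.5000, f(x_3) = 6.000000, coefficient = 4
x_4 = 1.9167, f(x_4) = 6.833333, coefficient = 2
x_5 = 2.3333, f(x_5) = 7.666667, coefficient = 4
x_6 = 2.7500, f(x_6) = 8.500000, coefficient = 1

I ≈ (0.416667/3) × 108.000000 = 15.000000
Exact value: 15.000000
Error: 0.000000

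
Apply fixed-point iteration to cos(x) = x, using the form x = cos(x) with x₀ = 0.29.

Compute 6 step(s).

Equation: cos(x) = x
Fixed-point form: x = cos(x)
x₀ = 0.29

x_1 = g(0.290000) = 0.958244
x_2 = g(0.958244) = 0.574958
x_3 = g(0.574958) = 0.839215
x_4 = g(0.839215) = 0.668047
x_5 = g(0.668047) = 0.785033
x_6 = g(0.785033) = 0.707365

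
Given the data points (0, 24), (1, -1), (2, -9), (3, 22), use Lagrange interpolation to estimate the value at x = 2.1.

Lagrange interpolation formula:
P(x) = Σ yᵢ × Lᵢ(x)
where Lᵢ(x) = Π_{j≠i} (x - xⱼ)/(xᵢ - xⱼ)

L_0(2.1) = (2.1 - 1)/(0 - 1) × (2.1 - 2)/(0 - 2) × (2.1 - 3)/(0 - 3) = 0.016500
L_1(2.1) = (2.1 - 0)/(1 - 0) × (2.1 - 2)/(1 - 2) × (2.1 - 3)/(1 - 3) = -0.094500
L_2(2.1) = (2.1 - 0)/(2 - 0) × (2.1 - 1)/(2 - 1) × (2.1 - 3)/(2 - 3) = 1.039500
L_3(2.1) = (2.1 - 0)/(3 - 0) × (2.1 - 1)/(3 - 1) × (2.1 - 2)/(3 - 2) = 0.038500

P(2.1) = 24×L_0(2.1) + (-1)×L_1(2.1) + (-9)×L_2(2.1) + 22×L_3(2.1)
P(2.1) = -8.018000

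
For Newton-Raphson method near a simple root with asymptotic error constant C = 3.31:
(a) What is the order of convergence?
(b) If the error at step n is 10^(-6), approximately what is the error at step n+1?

(a) Newton-Raphson has quadratic (order 2) convergence near simple roots.
    This means |e_{n+1}| ≈ C|e_n|².

(b) With |e_n| = 10^(-6) and C = 3.31:
    |e_{n+1}| ≈ 3.31 × (10^(-6))² = 3.31 × 10^(-12)

(a) 2 (quadratic); (b) |e_{n+1}| ≈ 3.310e-12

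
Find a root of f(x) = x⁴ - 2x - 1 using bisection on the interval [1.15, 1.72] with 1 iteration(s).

f(x) = x⁴ - 2x - 1
Initial interval: [1.15, 1.72]

Iteration 1:
  c_1 = (1.150000 + 1.720000)/2 = 1.435000
  f(c_1) = f(1.435000) = 0.370408
  f(a) × f(c) < 0, new interval: [1.150000, 1.435000]

After 1 iteration(s), the approximation is c_1 = 1.435000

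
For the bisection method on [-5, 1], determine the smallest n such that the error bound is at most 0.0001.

We need (b-a)/2^n ≤ 0.0001
(1 - (-5))/2^n ≤ 0.0001
6/2^n ≤ 0.0001
2^n ≥ 60000
n ≥ log₂(60000) = 15.87
n ≥ 16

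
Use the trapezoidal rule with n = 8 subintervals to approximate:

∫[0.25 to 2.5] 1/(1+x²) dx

f(x) = 1/(1+x²)
a = 0.25, b = 2.5, n = 8
h = (b - a)/n = 0.281250

Trapezoidal rule: (h/2)[f(x₀) + 2f(x₁) + 2f(x₂) + ... + f(xₙ)]

x_0 = 0.2500, f(x_0) = 0.941176, coefficient = 1
x_1 = 0.5312, f(x_1) = 0.779893, coefficient = 2
x_2 = 0.8125, f(x_2) = 0.602353, coefficient = 2
x_3 = 1.0938, f(x_3) = 0.455313, coefficient = 2
x_4 = 1.3750, f(x_4) = 0.345946, coefficient = 2
x_5 = 1.6562, f(x_5) = 0.267154, coefficient = 2
x_6 = 1.9375, f(x_6) = 0.210353, coefficient = 2
x_7 = 2.2188, f(x_7) = 0.168838, coefficient = 2
x_8 = 2.5000, f(x_8) = 0.137931, coefficient = 1

I ≈ (0.281250/2) × 6.738808 = 0.947645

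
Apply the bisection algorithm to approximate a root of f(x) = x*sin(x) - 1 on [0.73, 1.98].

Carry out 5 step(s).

f(x) = x*sin(x) - 1
Initial interval: [0.73, 1.98]

Iteration 1:
  c_1 = (0.730000 + 1.980000)/2 = 1.355000
  f(c_1) = f(1.355000) = 0.323572
  f(a) × f(c) < 0, new interval: [0.730000, 1.355000]
Iteration 2:
  c_2 = (0.730000 + 1.355000)/2 = 1.042500
  f(c_2) = f(1.042500) = -0.099627
  f(a) × f(c) ≥ 0, new interval: [1.042500, 1.355000]
Iteration 3:
  c_3 = (1.042500 + 1.355000)/2 = 1.198750
  f(c_3) = f(1.198750) = 0.116738
  f(a) × f(c) < 0, new interval: [1.042500, 1.198750]
Iteration 4:
  c_4 = (1.042500 + 1.198750)/2 = 1.120625
  f(c_4) = f(1.120625) = 0.008980
  f(a) × f(c) < 0, new interval: [1.042500, 1.120625]
Iteration 5:
  c_5 = (1.042500 + 1.120625)/2 = 1.081562
  f(c_5) = f(1.081562) = -0.045312
  f(a) × f(c) ≥ 0, new interval: [1.081562, 1.120625]

After 5 iteration(s), the approximation is c_5 = 1.081562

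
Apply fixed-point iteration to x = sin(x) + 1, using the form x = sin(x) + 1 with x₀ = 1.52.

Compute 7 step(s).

Equation: x = sin(x) + 1
Fixed-point form: x = sin(x) + 1
x₀ = 1.52

x_1 = g(1.520000) = 1.998710
x_2 = g(1.998710) = 1.909833
x_3 = g(1.909833) = 1.943075
x_4 = g(1.943075) = 1.931501
x_5 = g(1.931501) = 1.935648
x_6 = g(1.935648) = 1.934177
x_7 = g(1.934177) = 1.934701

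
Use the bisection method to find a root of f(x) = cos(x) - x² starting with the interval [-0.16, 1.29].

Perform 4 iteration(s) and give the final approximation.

f(x) = cos(x) - x²
Initial interval: [-0.16, 1.29]

Iteration 1:
  c_1 = (-0.160000 + 1.290000)/2 = 0.565000
  f(c_1) = f(0.565000) = 0.525364
  f(a) × f(c) ≥ 0, new interval: [0.565000, 1.290000]
Iteration 2:
  c_2 = (0.565000 + 1.290000)/2 = 0.927500
  f(c_2) = f(0.927500) = -0.260420
  f(a) × f(c) < 0, new interval: [0.565000, 0.927500]
Iteration 3:
  c_3 = (0.565000 + 0.927500)/2 = 0.746250
  f(c_3) = f(0.746250) = 0.177351
  f(a) × f(c) ≥ 0, new interval: [0.746250, 0.927500]
Iteration 4:
  c_4 = (0.746250 + 0.927500)/2 = 0.836875
  f(c_4) = f(0.836875) = -0.030573
  f(a) × f(c) < 0, new interval: [0.746250, 0.836875]

After 4 iteration(s), the approximation is c_4 = 0.836875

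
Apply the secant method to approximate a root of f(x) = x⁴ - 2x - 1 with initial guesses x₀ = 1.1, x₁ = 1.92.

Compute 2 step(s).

f(x) = x⁴ - 2x - 1
x₀ = 1.1, x₁ = 1.92

Secant formula: x_{n+1} = x_n - f(x_n)(x_n - x_{n-1})/(f(x_n) - f(x_{n-1}))

Iteration 1:
  f(1.100000) = -1.735900
  f(1.920000) = 8.749545
  x_2 = 1.920000 - 8.749545×(1.920000 - 1.100000)/(8.749545 - (-1.735900))
       = 1.235754
Iteration 2:
  f(1.920000) = 8.749545
  f(1.235754) = -1.139512
  x_3 = 1.235754 - (-1.139512)×(1.235754 - 1.920000)/(-1.139512 - 8.749545)
       = 1.314599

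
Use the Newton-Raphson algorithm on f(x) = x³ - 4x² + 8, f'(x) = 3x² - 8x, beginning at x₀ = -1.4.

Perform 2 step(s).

f(x) = x³ - 4x² + 8
f'(x) = 3x² - 8x
x₀ = -1.4

Newton-Raphson formula: x_{n+1} = x_n - f(x_n)/f'(x_n)

Iteration 1:
  f(-1.400000) = -2.584000
  f'(-1.400000) = 17.080000
  x_1 = -1.400000 - (-2.584000)/17.080000 = -1.248712
Iteration 2:
  f(-1.248712) = -0.184220
  f'(-1.248712) = 14.667540
  x_2 = -1.248712 - (-0.184220)/14.667540 = -1.236152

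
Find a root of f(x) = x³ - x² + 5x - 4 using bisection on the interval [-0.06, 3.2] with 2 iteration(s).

f(x) = x³ - x² + 5x - 4
Initial interval: [-0.06, 3.2]

Iteration 1:
  c_1 = (-0.060000 + 3.200000)/2 = 1.570000
  f(c_1) = f(1.570000) = 5.254993
  f(a) × f(c) < 0, new interval: [-0.060000, 1.570000]
Iteration 2:
  c_2 = (-0.060000 + 1.570000)/2 = 0.755000
  f(c_2) = f(0.755000) = -0.364656
  f(a) × f(c) ≥ 0, new interval: [0.755000, 1.570000]

After 2 iteration(s), the approximation is c_2 = 0.755000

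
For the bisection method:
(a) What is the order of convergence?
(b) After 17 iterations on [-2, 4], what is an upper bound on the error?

(a) Bisection has linear (order 1) convergence; the error is halved each step.

(b) Error bound = (b-a)/2^n = (4 - (-2))/2^{17}
    = 6/2^{17}

(a) 1 (linear); (b) error ≤ 4.58e-05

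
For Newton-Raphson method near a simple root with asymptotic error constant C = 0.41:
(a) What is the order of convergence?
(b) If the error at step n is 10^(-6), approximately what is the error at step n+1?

(a) Newton-Raphson has quadratic (order 2) convergence near simple roots.
    This means |e_{n+1}| ≈ C|e_n|².

(b) With |e_n| = 10^(-6) and C = 0.41:
    |e_{n+1}| ≈ 0.41 × (10^(-6))² = 0.41 × 10^(-12)

(a) 2 (quadratic); (b) |e_{n+1}| ≈ 4.100e-13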